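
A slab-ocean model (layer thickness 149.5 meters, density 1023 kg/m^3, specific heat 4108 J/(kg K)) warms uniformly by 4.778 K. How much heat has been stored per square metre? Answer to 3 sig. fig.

Areal heat capacity C = ρ c_p D = 1023 × 4108 × 149.5 = 6.28×10^8 J m⁻² K⁻¹.
ΔQ = C ΔT = 6.28×10^8 × 4.778 = 3.00×10^9 J/m².

3.00×10^9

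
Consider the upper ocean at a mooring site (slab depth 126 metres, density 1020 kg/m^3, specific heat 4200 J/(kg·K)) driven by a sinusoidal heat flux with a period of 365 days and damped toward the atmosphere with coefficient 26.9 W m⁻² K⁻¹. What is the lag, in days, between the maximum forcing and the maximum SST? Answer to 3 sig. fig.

Areal heat capacity C = ρ c_p D = 1020 × 4200 × 126 = 5.40×10^8 J m⁻² K⁻¹.
ω = 2π / 3.15×10^7 s = 1.99×10^-7 s⁻¹.
Phase lag φ = arctan(Cω/λ) = arctan(108/26.9) = 1.33 rad.
Time lag = φ / ω = 1.33 / 1.99×10^-7 = 6.65×10^6 s = 77.0 days.

77.0 days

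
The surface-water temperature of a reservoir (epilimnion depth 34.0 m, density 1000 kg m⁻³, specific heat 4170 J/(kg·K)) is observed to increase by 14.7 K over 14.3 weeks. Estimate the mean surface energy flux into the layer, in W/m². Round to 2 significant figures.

240

Areal heat capacity C = ρ c_p D = 1000 × 4170 × 34.0 = 1.42×10^8 J m⁻² K⁻¹.
Required heat per unit area: Q = C ΔT = 1.42×10^8 × 14.7 = 2.08×10^9 J/m².
Flux F = Q / Δt = 2.08×10^9 / 8.65×10^6 s = 241 W/m².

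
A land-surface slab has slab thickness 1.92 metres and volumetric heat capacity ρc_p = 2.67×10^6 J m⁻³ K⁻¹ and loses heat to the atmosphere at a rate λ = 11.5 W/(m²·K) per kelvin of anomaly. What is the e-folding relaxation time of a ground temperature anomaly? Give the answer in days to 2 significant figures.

5.2 days

Areal heat capacity C = ρc_p × D = 2.67×10^6 × 1.92 = 5.13×10^6 J/(m²·K).
Relaxation time τ = C / λ = 5.13×10^6 / 11.5 = 4.46×10^5 s.
In days: 4.46×10^5 s / (86400 s/day) = 5.16 days.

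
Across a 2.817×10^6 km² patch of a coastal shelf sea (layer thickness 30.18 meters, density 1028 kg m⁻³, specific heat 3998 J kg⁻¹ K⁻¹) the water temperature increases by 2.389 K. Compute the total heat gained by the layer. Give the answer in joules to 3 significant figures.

8.35×10^20 J

Areal heat capacity C = ρ c_p D = 1028 × 3998 × 30.18 = 1.24×10^8 J/(m²·K).
Heat per unit area: q = C ΔT = 1.24×10^8 × 2.389 = 2.96×10^8 J/m².
Total heat: Q = q × A = 2.96×10^8 × (2.817×10^6 × 10⁶ m²) = 8.35×10^20 J.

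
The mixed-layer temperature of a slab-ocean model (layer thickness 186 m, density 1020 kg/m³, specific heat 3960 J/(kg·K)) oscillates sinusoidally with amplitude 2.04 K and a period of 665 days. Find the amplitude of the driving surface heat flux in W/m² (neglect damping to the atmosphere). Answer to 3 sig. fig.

Areal heat capacity C = ρ c_p D = 1020 × 3960 × 186 = 7.51×10^8 J/(m^2 K).
ω = 2π / 5.75×10^7 s = 1.09×10^-7 s⁻¹.
Cω = 7.51×10^8 × 1.09×10^-7 = 82.2 W/(m²·K).
F₀ = A × Cω = 2.04 × 82.2 = 168 W/m².

168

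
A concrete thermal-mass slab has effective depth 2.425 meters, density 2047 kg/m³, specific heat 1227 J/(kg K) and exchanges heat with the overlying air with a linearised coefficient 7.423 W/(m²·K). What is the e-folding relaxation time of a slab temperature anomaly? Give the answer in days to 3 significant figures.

9.50 days

Areal heat capacity C = ρ c_p D = 2047 × 1227 × 2.425 = 6.09×10^6 J/(m^2 K).
Relaxation time τ = C / λ = 6.09×10^6 / 7.423 = 8.21×10^5 s.
In days: 8.21×10^5 s / (86400 s/day) = 9.50 days.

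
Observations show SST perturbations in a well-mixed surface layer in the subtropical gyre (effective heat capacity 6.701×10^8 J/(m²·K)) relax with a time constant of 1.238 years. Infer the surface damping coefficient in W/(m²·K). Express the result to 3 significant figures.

17.2

Areal heat capacity C = 6.701×10^8 J/(m²·K) (given).
τ = 1.238 years = 3.91×10^7 s.
λ = C / τ = 6.70×10^8 / 3.91×10^7 = 17.2 W/(m²·K).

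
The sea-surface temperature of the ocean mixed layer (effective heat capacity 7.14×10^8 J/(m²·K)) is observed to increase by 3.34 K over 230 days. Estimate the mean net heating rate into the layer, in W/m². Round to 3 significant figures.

120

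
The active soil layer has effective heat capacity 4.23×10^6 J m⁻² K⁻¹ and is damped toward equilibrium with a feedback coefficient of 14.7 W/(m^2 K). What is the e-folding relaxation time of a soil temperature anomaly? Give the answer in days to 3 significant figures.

Areal heat capacity C = 4.23×10^6 J m⁻² K⁻¹ (given).
Relaxation time τ = C / λ = 4.23×10^6 / 14.7 = 2.88×10^5 s.
In days: 2.88×10^5 s / (86400 s/day) = 3.33 days.

3.33 days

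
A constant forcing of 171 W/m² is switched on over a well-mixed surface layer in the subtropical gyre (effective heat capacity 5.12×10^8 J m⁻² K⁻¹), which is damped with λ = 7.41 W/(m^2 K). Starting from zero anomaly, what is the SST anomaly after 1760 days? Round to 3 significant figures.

20.5 K

Areal heat capacity C = 5.12×10^8 J m⁻² K⁻¹ (given).
τ = C / λ = 5.12×10^8 / 7.41 = 6.91×10^7 s.
Equilibrium anomaly ΔT_eq = F / λ = 171 / 7.41 = 23.1 K.
t = 1760 days = 1.52×10^8 s, so t/τ = 2.20.
ΔT(t) = ΔT_eq (1 − e^(−t/τ)) = 23.1 × (1 − e^−2.20) = 20.5 K.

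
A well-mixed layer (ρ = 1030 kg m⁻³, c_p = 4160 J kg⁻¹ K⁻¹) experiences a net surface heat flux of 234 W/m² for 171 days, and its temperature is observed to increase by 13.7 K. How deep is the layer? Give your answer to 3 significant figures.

58.9 m

Heat input Q = F Δt = 234 × 1.48×10^7 s = 3.46×10^9 J/m².
Required areal heat capacity C = Q / ΔT = 2.52×10^8 J/(m²·K).
Depth D = C / (ρ c_p) = 2.52×10^8 / (1030 × 4160) = 58.9 m.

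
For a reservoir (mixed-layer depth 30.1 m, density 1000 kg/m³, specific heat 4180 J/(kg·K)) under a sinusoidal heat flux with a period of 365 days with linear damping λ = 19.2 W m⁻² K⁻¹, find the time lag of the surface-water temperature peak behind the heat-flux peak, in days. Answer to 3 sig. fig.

Areal heat capacity C = ρ c_p D = 1000 × 4180 × 30.1 = 1.26×10^8 J/(m²·K).
ω = 2π / 3.15×10^7 s = 1.99×10^-7 s⁻¹.
Phase lag φ = arctan(Cω/λ) = arctan(25.1/19.2) = 0.917 rad.
Time lag = φ / ω = 0.917 / 1.99×10^-7 = 4.60×10^6 s = 53.3 days.

53.3 days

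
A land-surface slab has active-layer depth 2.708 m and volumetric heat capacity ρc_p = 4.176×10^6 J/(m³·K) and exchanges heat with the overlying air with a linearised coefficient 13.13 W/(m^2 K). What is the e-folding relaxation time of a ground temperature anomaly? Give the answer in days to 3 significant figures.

9.97 days

Areal heat capacity C = ρc_p × D = 4.176×10^6 × 2.708 = 1.13×10^7 J m⁻² K⁻¹.
Relaxation time τ = C / λ = 1.13×10^7 / 13.13 = 8.61×10^5 s.
In days: 8.61×10^5 s / (86400 s/day) = 9.97 days.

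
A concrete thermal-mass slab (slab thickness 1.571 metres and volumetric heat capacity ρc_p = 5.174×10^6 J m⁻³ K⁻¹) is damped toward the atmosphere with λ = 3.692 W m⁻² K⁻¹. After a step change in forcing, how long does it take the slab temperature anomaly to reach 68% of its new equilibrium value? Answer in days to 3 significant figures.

29.0 days

Areal heat capacity C = ρc_p × D = 5.174×10^6 × 1.571 = 8.13×10^6 J m⁻² K⁻¹.
τ = C / λ = 8.13×10^6 / 3.692 = 2.20×10^6 s.
Fraction reached: 1 − e^(−t/τ) = 0.68 ⇒ t = −τ ln(1 − 0.68) = τ × 1.14.
t = 2.51×10^6 s = 29.0 days.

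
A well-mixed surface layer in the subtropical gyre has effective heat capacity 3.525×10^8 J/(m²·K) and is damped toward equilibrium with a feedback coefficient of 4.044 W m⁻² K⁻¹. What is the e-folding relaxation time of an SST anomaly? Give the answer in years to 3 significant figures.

Areal heat capacity C = 3.525×10^8 J/(m²·K) (given).
Relaxation time τ = C / λ = 3.52×10^8 / 4.044 = 8.72×10^7 s.
In years: 8.72×10^7 s / (3.156×10^7 s/year) = 2.76 years.

2.76 years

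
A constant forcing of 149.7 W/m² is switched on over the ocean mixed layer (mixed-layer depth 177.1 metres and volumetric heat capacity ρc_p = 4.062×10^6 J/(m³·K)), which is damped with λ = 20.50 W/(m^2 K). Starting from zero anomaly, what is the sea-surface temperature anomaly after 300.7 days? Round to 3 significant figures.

Areal heat capacity C = ρc_p × D = 4.062×10^6 × 177.1 = 7.19×10^8 J/(m²·K).
τ = C / λ = 7.19×10^8 / 20.50 = 3.51×10^7 s.
Equilibrium anomaly ΔT_eq = F / λ = 149.7 / 20.50 = 7.30 K.
t = 300.7 days = 2.60×10^7 s, so t/τ = 0.740.
ΔT(t) = ΔT_eq (1 − e^(−t/τ)) = 7.30 × (1 − e^−0.740) = 3.82 K.

3.82 K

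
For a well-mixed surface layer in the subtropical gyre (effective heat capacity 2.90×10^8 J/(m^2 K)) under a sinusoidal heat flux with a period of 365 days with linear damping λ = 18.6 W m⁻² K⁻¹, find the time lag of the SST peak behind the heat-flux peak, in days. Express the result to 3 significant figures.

Areal heat capacity C = 2.90×10^8 J/(m^2 K) (given).
ω = 2π / 3.15×10^7 s = 1.99×10^-7 s⁻¹.
Phase lag φ = arctan(Cω/λ) = arctan(57.8/18.6) = 1.26 rad.
Time lag = φ / ω = 1.26 / 1.99×10^-7 = 6.32×10^6 s = 73.2 days.

73.2 days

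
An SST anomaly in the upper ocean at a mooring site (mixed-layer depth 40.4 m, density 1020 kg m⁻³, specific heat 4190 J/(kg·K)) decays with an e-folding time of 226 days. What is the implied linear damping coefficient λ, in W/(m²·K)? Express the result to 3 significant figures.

8.84

Areal heat capacity C = ρ c_p D = 1020 × 4190 × 40.4 = 1.73×10^8 J m⁻² K⁻¹.
τ = 226 days = 1.95×10^7 s.
λ = C / τ = 1.73×10^8 / 1.95×10^7 = 8.84 W/(m²·K).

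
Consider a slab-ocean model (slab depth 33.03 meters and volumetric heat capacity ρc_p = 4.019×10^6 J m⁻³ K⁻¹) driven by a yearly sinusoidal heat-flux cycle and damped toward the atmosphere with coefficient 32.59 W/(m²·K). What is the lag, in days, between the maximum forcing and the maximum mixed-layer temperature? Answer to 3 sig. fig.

39.6 days

Areal heat capacity C = ρc_p × D = 4.019×10^6 × 33.03 = 1.33×10^8 J m⁻² K⁻¹.
ω = 2π / 3.15×10^7 s = 1.99×10^-7 s⁻¹.
Phase lag φ = arctan(Cω/λ) = arctan(26.4/32.59) = 0.682 rad.
Time lag = φ / ω = 0.682 / 1.99×10^-7 = 3.42×10^6 s = 39.6 days.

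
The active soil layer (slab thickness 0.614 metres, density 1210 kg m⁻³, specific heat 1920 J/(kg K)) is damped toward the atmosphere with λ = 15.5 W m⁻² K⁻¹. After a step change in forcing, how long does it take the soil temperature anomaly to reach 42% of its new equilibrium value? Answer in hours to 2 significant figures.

14 hours

Areal heat capacity C = ρ c_p D = 1210 × 1920 × 0.614 = 1.43×10^6 J m⁻² K⁻¹.
τ = C / λ = 1.43×10^6 / 15.5 = 92000 s.
Fraction reached: 1 − e^(−t/τ) = 0.42 ⇒ t = −τ ln(1 − 0.42) = τ × 0.545.
t = 50100 s = 13.9 hours.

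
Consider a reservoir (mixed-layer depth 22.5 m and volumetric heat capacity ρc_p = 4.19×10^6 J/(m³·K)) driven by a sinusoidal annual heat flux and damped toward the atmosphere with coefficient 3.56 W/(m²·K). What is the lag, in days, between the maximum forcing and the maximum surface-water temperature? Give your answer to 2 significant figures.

80 days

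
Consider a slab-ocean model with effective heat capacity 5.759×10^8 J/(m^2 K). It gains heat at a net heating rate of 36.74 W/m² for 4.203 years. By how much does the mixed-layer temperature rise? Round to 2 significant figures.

8.5 K

Areal heat capacity C = 5.759×10^8 J/(m^2 K) (given).
Net heat input Q = F Δt = 36.74 × (4.203 years × 3.156×10^7 s/year) = 4.87×10^9 J/m².
ΔT = Q / C = 4.87×10^9 / 5.76×10^8 = 8.46 K.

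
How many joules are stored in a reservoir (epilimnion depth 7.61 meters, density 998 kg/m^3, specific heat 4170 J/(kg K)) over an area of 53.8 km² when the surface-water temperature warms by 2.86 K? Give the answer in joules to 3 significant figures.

4.87×10^15 J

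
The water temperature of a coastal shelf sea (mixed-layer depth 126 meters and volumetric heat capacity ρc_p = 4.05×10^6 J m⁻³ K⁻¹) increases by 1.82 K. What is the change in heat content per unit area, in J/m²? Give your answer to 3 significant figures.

9.29×10^8

Areal heat capacity C = ρc_p × D = 4.05×10^6 × 126 = 5.10×10^8 J m⁻² K⁻¹.
ΔQ = C ΔT = 5.10×10^8 × 1.82 = 9.29×10^8 J/m².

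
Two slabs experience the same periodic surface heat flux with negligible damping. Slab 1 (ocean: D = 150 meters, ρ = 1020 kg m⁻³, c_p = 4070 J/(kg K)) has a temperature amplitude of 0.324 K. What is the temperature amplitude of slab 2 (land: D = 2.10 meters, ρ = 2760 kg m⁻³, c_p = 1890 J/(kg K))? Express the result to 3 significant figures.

18.4 K

C_ocean = 6.23×10^8 J/(m²·K); C_land = 1.10×10^7 J/(m²·K).
A ∝ 1/C ⇒ A_land = A_ocean × C_ocean/C_land = 0.324 × 56.8 = 18.4 K.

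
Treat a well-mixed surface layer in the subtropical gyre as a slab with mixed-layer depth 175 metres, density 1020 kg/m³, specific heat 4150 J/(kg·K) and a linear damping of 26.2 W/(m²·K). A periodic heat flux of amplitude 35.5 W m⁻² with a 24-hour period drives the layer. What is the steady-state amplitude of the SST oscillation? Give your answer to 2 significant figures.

6.6×10^-4 K

Areal heat capacity C = ρ c_p D = 1020 × 4150 × 175 = 7.41×10^8 J/(m²·K).
Angular frequency ω = 2π / T = 2π / 86400 s = 7.27×10^-5 s⁻¹.
√((Cω)² + λ²) = √((53900)² + 26.2²) = 53900 W/(m²·K).
Amplitude A = F₀ / √((Cω)²+λ²) = 35.5 / 53900 = 6.59×10^-4 K.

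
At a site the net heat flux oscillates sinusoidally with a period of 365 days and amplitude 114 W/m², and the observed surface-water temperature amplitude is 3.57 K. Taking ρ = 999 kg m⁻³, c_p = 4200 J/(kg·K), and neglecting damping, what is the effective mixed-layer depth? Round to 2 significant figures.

ω = 2π / 3.15×10^7 s = 1.99×10^-7 s⁻¹.
Required C = F₀ / (A ω) = 114 / (3.57 × 1.99×10^-7) = 1.60×10^8 J/(m²·K).
D = C / (ρ c_p) = 1.60×10^8 / (999 × 4200) = 38.2 m.

38 m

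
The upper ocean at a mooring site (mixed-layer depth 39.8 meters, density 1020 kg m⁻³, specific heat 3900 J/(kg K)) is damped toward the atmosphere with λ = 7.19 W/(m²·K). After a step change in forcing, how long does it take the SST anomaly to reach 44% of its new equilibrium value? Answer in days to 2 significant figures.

150 days

Areal heat capacity C = ρ c_p D = 1020 × 3900 × 39.8 = 1.58×10^8 J m⁻² K⁻¹.
τ = C / λ = 1.58×10^8 / 7.19 = 2.20×10^7 s.
Fraction reached: 1 − e^(−t/τ) = 0.44 ⇒ t = −τ ln(1 − 0.44) = τ × 0.580.
t = 1.28×10^7 s = 148 days.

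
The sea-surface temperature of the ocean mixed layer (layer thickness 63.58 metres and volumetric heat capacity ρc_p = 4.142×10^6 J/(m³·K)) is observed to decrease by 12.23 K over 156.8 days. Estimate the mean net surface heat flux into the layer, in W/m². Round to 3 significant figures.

-238

Areal heat capacity C = ρc_p × D = 4.142×10^6 × 63.58 = 2.63×10^8 J/(m²·K).
Required heat per unit area: Q = C ΔT = 2.63×10^8 × -12.23 = -3.22×10^9 J/m².
Flux F = Q / Δt = -3.22×10^9 / 1.35×10^7 s = -238 W/m².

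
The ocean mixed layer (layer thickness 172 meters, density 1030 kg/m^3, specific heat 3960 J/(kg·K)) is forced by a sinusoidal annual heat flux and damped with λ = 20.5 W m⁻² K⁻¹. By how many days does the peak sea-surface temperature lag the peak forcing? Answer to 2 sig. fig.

Areal heat capacity C = ρ c_p D = 1030 × 3960 × 172 = 7.02×10^8 J m⁻² K⁻¹.
ω = 2π / 3.15×10^7 s = 1.99×10^-7 s⁻¹.
Phase lag φ = arctan(Cω/λ) = arctan(140/20.5) = 1.43 rad.
Time lag = φ / ω = 1.43 / 1.99×10^-7 = 7.15×10^6 s = 82.8 days.

83 days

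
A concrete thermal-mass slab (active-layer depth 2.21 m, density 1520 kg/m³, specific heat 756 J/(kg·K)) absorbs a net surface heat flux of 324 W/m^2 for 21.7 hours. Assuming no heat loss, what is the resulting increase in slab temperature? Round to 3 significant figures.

Areal heat capacity C = ρ c_p D = 1520 × 756 × 2.21 = 2.54×10^6 J/(m²·K).
Net heat input Q = F Δt = 324 × (21.7 hours × 3600 s/hour) = 2.53×10^7 J/m².
ΔT = Q / C = 2.53×10^7 / 2.54×10^6 = 9.97 K.

9.97 K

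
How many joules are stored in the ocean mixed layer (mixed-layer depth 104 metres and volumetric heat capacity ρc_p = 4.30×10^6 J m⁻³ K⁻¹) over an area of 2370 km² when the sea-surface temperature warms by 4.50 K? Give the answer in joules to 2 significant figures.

Areal heat capacity C = ρc_p × D = 4.30×10^6 × 104 = 4.47×10^8 J/(m^2 K).
Heat per unit area: q = C ΔT = 4.47×10^8 × 4.50 = 2.01×10^9 J/m².
Total heat: Q = q × A = 2.01×10^9 × (2370 × 10⁶ m²) = 4.77×10^18 J.

4.8×10^18 J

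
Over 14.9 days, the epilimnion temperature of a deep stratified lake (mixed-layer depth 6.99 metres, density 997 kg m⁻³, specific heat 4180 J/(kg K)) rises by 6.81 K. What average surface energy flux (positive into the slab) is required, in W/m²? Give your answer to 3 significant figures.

154

Areal heat capacity C = ρ c_p D = 997 × 4180 × 6.99 = 2.91×10^7 J/(m²·K).
Required heat per unit area: Q = C ΔT = 2.91×10^7 × 6.81 = 1.98×10^8 J/m².
Flux F = Q / Δt = 1.98×10^8 / 1.29×10^6 s = 154 W/m².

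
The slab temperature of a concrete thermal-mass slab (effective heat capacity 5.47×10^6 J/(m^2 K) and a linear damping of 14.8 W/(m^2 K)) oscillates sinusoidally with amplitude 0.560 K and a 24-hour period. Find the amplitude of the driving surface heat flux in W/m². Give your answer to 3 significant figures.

Areal heat capacity C = 5.47×10^6 J/(m^2 K) (given).
ω = 2π / 86400 s = 7.27×10^-5 s⁻¹.
√((Cω)² + λ²) = √((398)² + 14.8²) = 398 W/(m²·K).
F₀ = A × √((Cω)²+λ²) = 0.560 × 398 = 223 W/m².

223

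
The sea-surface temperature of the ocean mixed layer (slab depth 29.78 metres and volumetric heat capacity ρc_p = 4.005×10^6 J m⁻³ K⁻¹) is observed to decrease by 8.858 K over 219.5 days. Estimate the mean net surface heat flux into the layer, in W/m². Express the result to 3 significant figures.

-55.7

Areal heat capacity C = ρc_p × D = 4.005×10^6 × 29.78 = 1.19×10^8 J/(m^2 K).
Required heat per unit area: Q = C ΔT = 1.19×10^8 × -8.858 = -1.06×10^9 J/m².
Flux F = Q / Δt = -1.06×10^9 / 1.90×10^7 s = -55.7 W/m².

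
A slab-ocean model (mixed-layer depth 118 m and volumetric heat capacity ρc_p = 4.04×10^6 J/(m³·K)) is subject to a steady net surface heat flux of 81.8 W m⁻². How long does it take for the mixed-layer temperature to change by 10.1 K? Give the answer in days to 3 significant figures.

681 days

Areal heat capacity C = ρc_p × D = 4.04×10^6 × 118 = 4.77×10^8 J m⁻² K⁻¹.
Time required: Δt = C ΔT / F = 4.77×10^8 × 10.1 / 81.8 = 5.89×10^7 s.
In days: 5.89×10^7 s / (86400 s/day) = 681 days.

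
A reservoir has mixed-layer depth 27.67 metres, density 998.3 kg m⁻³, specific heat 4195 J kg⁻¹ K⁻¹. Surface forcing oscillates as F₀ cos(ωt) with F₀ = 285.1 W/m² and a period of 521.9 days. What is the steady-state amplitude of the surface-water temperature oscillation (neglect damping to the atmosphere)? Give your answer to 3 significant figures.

Areal heat capacity C = ρ c_p D = 998.3 × 4195 × 27.67 = 1.16×10^8 J/(m²·K).
Angular frequency ω = 2π / T = 2π / 4.51×10^7 s = 1.39×10^-7 s⁻¹.
Cω = 1.16×10^8 × 1.39×10^-7 = 16.1 W/(m²·K).
Amplitude A = F₀ / (Cω) = 285.1 / 16.1 = 17.7 K.

17.7 K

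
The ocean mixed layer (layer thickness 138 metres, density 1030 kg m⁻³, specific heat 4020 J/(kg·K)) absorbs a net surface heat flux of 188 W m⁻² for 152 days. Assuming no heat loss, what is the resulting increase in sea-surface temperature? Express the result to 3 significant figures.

4.32 K

Areal heat capacity C = ρ c_p D = 1030 × 4020 × 138 = 5.71×10^8 J/(m²·K).
Net heat input Q = F Δt = 188 × (152 days × 86400 s/day) = 2.47×10^9 J/m².
ΔT = Q / C = 2.47×10^9 / 5.71×10^8 = 4.32 K.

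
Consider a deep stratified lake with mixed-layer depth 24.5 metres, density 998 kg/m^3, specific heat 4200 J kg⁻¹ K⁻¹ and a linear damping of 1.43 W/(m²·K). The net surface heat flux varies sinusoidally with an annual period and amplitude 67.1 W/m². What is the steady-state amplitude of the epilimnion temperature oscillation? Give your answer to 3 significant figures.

Areal heat capacity C = ρ c_p D = 998 × 4200 × 24.5 = 1.03×10^8 J/(m²·K).
Angular frequency ω = 2π / T = 2π / 3.15×10^7 s = 1.99×10^-7 s⁻¹.
√((Cω)² + λ²) = √((20.5)² + 1.43²) = 20.5 W/(m²·K).
Amplitude A = F₀ / √((Cω)²+λ²) = 67.1 / 20.5 = 3.27 K.

3.27 K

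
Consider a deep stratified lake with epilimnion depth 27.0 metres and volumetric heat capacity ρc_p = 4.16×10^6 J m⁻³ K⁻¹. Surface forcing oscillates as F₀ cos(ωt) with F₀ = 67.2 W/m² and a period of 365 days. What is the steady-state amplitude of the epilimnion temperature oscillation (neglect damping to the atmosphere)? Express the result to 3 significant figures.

3.00 K

Areal heat capacity C = ρc_p × D = 4.16×10^6 × 27.0 = 1.12×10^8 J m⁻² K⁻¹.
Angular frequency ω = 2π / T = 2π / 3.15×10^7 s = 1.99×10^-7 s⁻¹.
Cω = 1.12×10^8 × 1.99×10^-7 = 22.4 W/(m²·K).
Amplitude A = F₀ / (Cω) = 67.2 / 22.4 = 3.00 K.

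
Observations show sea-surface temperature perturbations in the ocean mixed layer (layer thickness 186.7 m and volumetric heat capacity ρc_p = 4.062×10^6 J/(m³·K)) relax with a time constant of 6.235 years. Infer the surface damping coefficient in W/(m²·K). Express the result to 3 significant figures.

Areal heat capacity C = ρc_p × D = 4.062×10^6 × 186.7 = 7.58×10^8 J/(m^2 K).
τ = 6.235 years = 1.97×10^8 s.
λ = C / τ = 7.58×10^8 / 1.97×10^8 = 3.85 W/(m²·K).

3.85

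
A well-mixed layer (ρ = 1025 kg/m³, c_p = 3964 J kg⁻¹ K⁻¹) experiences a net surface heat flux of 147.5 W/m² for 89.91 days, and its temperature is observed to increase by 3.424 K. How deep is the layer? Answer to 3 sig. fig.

Heat input Q = F Δt = 147.5 × 7.77×10^6 s = 1.15×10^9 J/m².
Required areal heat capacity C = Q / ΔT = 3.35×10^8 J/(m²·K).
Depth D = C / (ρ c_p) = 3.35×10^8 / (1025 × 3964) = 82.4 m.

82.4 m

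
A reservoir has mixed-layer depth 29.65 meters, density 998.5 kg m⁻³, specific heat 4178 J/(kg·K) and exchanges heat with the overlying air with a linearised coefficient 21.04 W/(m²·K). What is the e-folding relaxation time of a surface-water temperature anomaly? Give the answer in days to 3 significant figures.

Areal heat capacity C = ρ c_p D = 998.5 × 4178 × 29.65 = 1.24×10^8 J/(m^2 K).
Relaxation time τ = C / λ = 1.24×10^8 / 21.04 = 5.88×10^6 s.
In days: 5.88×10^6 s / (86400 s/day) = 68.0 days.

68.0 days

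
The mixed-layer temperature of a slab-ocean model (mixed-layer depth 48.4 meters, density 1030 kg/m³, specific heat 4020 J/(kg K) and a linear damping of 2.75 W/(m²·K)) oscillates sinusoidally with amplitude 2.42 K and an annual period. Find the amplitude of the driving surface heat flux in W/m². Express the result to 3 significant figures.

96.9

Areal heat capacity C = ρ c_p D = 1030 × 4020 × 48.4 = 2.00×10^8 J m⁻² K⁻¹.
ω = 2π / 3.15×10^7 s = 1.99×10^-7 s⁻¹.
√((Cω)² + λ²) = √((39.9)² + 2.75²) = 40.0 W/(m²·K).
F₀ = A × √((Cω)²+λ²) = 2.42 × 40.0 = 96.9 W/m².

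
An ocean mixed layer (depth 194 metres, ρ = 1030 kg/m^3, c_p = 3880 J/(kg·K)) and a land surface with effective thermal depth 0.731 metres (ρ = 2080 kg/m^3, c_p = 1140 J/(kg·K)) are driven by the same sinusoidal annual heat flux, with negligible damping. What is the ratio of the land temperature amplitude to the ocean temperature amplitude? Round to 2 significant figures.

C_ocean = 1030 × 3880 × 194 = 7.75×10^8 J/(m²·K).
C_land = 2080 × 1140 × 0.731 = 1.73×10^6 J/(m²·K).
Undamped amplitude ∝ 1/C, so A_land/A_ocean = C_ocean/C_land = 447.

450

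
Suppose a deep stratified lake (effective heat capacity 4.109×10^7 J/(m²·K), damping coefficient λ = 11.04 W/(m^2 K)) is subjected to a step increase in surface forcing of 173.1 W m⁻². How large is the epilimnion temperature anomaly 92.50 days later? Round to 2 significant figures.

14 K

Areal heat capacity C = 4.109×10^7 J/(m²·K) (given).
τ = C / λ = 4.11×10^7 / 11.04 = 3.72×10^6 s.
Equilibrium anomaly ΔT_eq = F / λ = 173.1 / 11.04 = 15.7 K.
t = 92.50 days = 7.99×10^6 s, so t/τ = 2.15.
ΔT(t) = ΔT_eq (1 − e^(−t/τ)) = 15.7 × (1 − e^−2.15) = 13.8 K.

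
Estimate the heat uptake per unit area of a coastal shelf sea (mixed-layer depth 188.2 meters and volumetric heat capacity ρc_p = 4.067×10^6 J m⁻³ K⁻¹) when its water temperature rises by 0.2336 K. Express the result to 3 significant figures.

1.79×10^8

Areal heat capacity C = ρc_p × D = 4.067×10^6 × 188.2 = 7.65×10^8 J m⁻² K⁻¹.
ΔQ = C ΔT = 7.65×10^8 × 0.2336 = 1.79×10^8 J/m².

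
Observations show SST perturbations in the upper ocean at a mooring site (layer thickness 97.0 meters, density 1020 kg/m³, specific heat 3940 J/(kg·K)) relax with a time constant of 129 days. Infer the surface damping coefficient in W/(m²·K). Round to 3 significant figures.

35.0

Areal heat capacity C = ρ c_p D = 1020 × 3940 × 97.0 = 3.90×10^8 J/(m^2 K).
τ = 129 days = 1.11×10^7 s.
λ = C / τ = 3.90×10^8 / 1.11×10^7 = 35.0 W/(m²·K).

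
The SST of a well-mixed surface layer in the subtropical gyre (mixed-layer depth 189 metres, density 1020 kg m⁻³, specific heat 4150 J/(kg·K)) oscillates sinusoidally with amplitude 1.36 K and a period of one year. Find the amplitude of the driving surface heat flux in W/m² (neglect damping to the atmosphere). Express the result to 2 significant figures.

Areal heat capacity C = ρ c_p D = 1020 × 4150 × 189 = 8.00×10^8 J/(m²·K).
ω = 2π / 3.15×10^7 s = 1.99×10^-7 s⁻¹.
Cω = 8.00×10^8 × 1.99×10^-7 = 159 W/(m²·K).
F₀ = A × Cω = 1.36 × 159 = 217 W/m².

220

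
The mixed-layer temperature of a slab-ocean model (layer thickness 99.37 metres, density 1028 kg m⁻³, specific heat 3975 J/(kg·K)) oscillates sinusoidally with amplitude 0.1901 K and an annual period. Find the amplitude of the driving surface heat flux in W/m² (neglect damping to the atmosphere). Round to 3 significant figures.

Areal heat capacity C = ρ c_p D = 1028 × 3975 × 99.37 = 4.06×10^8 J/(m²·K).
ω = 2π / 3.15×10^7 s = 1.99×10^-7 s⁻¹.
Cω = 4.06×10^8 × 1.99×10^-7 = 80.9 W/(m²·K).
F₀ = A × Cω = 0.1901 × 80.9 = 15.4 W/m².

15.4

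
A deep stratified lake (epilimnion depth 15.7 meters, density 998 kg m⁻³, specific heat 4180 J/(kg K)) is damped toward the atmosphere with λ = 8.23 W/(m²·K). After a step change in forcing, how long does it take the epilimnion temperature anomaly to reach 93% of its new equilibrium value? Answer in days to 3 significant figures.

245 days

Areal heat capacity C = ρ c_p D = 998 × 4180 × 15.7 = 6.55×10^7 J/(m²·K).
τ = C / λ = 6.55×10^7 / 8.23 = 7.96×10^6 s.
Fraction reached: 1 − e^(−t/τ) = 0.93 ⇒ t = −τ ln(1 − 0.93) = τ × 2.66.
t = 2.12×10^7 s = 245 days.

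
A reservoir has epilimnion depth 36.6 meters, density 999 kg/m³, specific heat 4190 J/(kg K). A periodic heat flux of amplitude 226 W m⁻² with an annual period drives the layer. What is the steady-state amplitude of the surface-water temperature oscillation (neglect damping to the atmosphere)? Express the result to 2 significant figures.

Areal heat capacity C = ρ c_p D = 999 × 4190 × 36.6 = 1.53×10^8 J m⁻² K⁻¹.
Angular frequency ω = 2π / T = 2π / 3.15×10^7 s = 1.99×10^-7 s⁻¹.
Cω = 1.53×10^8 × 1.99×10^-7 = 30.5 W/(m²·K).
Amplitude A = F₀ / (Cω) = 226 / 30.5 = 7.40 K.

7.4 K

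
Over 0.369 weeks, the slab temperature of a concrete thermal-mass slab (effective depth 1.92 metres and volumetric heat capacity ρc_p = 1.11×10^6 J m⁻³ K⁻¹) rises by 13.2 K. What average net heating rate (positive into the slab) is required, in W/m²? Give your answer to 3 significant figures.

Areal heat capacity C = ρc_p × D = 1.11×10^6 × 1.92 = 2.13×10^6 J m⁻² K⁻¹.
Required heat per unit area: Q = C ΔT = 2.13×10^6 × 13.2 = 2.81×10^7 J/m².
Flux F = Q / Δt = 2.81×10^7 / 2.23×10^5 s = 126 W/m².

126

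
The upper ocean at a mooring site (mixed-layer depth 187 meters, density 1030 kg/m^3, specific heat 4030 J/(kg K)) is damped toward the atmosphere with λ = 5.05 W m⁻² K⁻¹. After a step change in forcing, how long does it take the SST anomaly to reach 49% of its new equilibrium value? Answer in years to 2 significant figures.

3.3 years

Areal heat capacity C = ρ c_p D = 1030 × 4030 × 187 = 7.76×10^8 J/(m²·K).
τ = C / λ = 7.76×10^8 / 5.05 = 1.54×10^8 s.
Fraction reached: 1 − e^(−t/τ) = 0.49 ⇒ t = −τ ln(1 − 0.49) = τ × 0.673.
t = 1.03×10^8 s = 3.28 years.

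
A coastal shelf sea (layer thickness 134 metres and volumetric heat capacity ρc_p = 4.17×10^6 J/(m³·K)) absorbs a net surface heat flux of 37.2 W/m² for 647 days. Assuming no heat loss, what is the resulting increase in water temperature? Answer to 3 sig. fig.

Areal heat capacity C = ρc_p × D = 4.17×10^6 × 134 = 5.59×10^8 J/(m²·K).
Net heat input Q = F Δt = 37.2 × (647 days × 86400 s/day) = 2.08×10^9 J/m².
ΔT = Q / C = 2.08×10^9 / 5.59×10^8 = 3.72 K.

3.72 K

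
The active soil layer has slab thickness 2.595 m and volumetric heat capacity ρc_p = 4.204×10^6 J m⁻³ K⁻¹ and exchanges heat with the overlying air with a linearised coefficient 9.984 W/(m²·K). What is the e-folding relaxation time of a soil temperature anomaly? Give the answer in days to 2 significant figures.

Areal heat capacity C = ρc_p × D = 4.204×10^6 × 2.595 = 1.09×10^7 J/(m²·K).
Relaxation time τ = C / λ = 1.09×10^7 / 9.984 = 1.09×10^6 s.
In days: 1.09×10^6 s / (86400 s/day) = 12.6 days.

13 days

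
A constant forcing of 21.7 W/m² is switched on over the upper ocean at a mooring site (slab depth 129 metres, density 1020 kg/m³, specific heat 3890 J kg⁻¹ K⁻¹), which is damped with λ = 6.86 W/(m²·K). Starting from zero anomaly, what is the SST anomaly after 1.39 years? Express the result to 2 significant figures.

1.4 K

Areal heat capacity C = ρ c_p D = 1020 × 3890 × 129 = 5.12×10^8 J/(m²·K).
τ = C / λ = 5.12×10^8 / 6.86 = 7.46×10^7 s.
Equilibrium anomaly ΔT_eq = F / λ = 21.7 / 6.86 = 3.16 K.
t = 1.39 years = 4.39×10^7 s, so t/τ = 0.588.
ΔT(t) = ΔT_eq (1 − e^(−t/τ)) = 3.16 × (1 − e^−0.588) = 1.41 K.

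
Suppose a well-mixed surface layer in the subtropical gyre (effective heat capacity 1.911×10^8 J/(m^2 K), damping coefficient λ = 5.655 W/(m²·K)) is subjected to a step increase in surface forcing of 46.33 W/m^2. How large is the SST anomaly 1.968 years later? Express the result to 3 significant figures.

6.89 K

Areal heat capacity C = 1.911×10^8 J/(m^2 K) (given).
τ = C / λ = 1.91×10^8 / 5.655 = 3.38×10^7 s.
Equilibrium anomaly ΔT_eq = F / λ = 46.33 / 5.655 = 8.19 K.
t = 1.968 years = 6.21×10^7 s, so t/τ = 1.84.
ΔT(t) = ΔT_eq (1 − e^(−t/τ)) = 8.19 × (1 − e^−1.84) = 6.89 K.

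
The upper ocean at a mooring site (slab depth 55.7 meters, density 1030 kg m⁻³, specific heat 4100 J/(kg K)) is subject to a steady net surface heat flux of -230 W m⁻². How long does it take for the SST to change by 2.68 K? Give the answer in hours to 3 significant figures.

761 hours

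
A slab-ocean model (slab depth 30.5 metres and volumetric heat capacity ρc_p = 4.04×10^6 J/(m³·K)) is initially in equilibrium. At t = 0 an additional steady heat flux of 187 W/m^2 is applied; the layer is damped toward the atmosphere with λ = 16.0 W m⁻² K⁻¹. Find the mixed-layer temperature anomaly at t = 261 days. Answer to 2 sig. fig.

Areal heat capacity C = ρc_p × D = 4.04×10^6 × 30.5 = 1.23×10^8 J/(m^2 K).
τ = C / λ = 1.23×10^8 / 16.0 = 7.70×10^6 s.
Equilibrium anomaly ΔT_eq = F / λ = 187 / 16.0 = 11.7 K.
t = 261 days = 2.26×10^7 s, so t/τ = 2.93.
ΔT(t) = ΔT_eq (1 − e^(−t/τ)) = 11.7 × (1 − e^−2.93) = 11.1 K.

11 K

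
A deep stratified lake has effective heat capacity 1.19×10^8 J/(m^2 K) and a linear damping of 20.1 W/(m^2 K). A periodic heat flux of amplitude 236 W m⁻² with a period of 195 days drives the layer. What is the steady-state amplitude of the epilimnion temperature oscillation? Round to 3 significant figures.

4.84 K

Areal heat capacity C = 1.19×10^8 J/(m^2 K) (given).
Angular frequency ω = 2π / T = 2π / 1.68×10^7 s = 3.73×10^-7 s⁻¹.
√((Cω)² + λ²) = √((44.4)² + 20.1²) = 48.7 W/(m²·K).
Amplitude A = F₀ / √((Cω)²+λ²) = 236 / 48.7 = 4.84 K.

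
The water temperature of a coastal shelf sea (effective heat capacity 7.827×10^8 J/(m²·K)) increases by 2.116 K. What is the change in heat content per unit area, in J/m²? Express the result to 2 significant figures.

1.7×10^9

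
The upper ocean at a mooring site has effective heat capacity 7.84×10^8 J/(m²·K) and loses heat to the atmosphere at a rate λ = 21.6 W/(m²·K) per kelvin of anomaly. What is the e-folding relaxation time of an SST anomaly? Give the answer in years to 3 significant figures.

Areal heat capacity C = 7.84×10^8 J/(m²·K) (given).
Relaxation time τ = C / λ = 7.84×10^8 / 21.6 = 3.63×10^7 s.
In years: 3.63×10^7 s / (3.156×10^7 s/year) = 1.15 years.

1.15 years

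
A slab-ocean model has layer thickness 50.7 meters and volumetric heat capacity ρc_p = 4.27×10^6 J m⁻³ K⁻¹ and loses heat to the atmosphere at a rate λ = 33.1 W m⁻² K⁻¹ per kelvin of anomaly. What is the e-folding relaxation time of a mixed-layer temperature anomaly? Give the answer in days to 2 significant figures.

76 days

Areal heat capacity C = ρc_p × D = 4.27×10^6 × 50.7 = 2.16×10^8 J m⁻² K⁻¹.
Relaxation time τ = C / λ = 2.16×10^8 / 33.1 = 6.54×10^6 s.
In days: 6.54×10^6 s / (86400 s/day) = 75.7 days.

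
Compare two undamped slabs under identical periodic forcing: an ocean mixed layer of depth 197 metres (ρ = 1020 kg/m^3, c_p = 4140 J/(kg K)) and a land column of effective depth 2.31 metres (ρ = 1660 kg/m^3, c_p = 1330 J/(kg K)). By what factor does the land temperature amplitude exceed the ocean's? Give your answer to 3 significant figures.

163

C_ocean = 1020 × 4140 × 197 = 8.32×10^8 J/(m²·K).
C_land = 1660 × 1330 × 2.31 = 5.10×10^6 J/(m²·K).
Undamped amplitude ∝ 1/C, so A_land/A_ocean = C_ocean/C_land = 163.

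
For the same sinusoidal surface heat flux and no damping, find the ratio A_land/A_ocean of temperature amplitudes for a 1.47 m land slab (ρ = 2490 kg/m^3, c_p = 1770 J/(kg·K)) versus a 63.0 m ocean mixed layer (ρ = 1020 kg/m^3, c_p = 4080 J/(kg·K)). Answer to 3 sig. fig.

40.5

C_ocean = 1020 × 4080 × 63.0 = 2.62×10^8 J/(m²·K).
C_land = 2490 × 1770 × 1.47 = 6.48×10^6 J/(m²·K).
Undamped amplitude ∝ 1/C, so A_land/A_ocean = C_ocean/C_land = 40.5.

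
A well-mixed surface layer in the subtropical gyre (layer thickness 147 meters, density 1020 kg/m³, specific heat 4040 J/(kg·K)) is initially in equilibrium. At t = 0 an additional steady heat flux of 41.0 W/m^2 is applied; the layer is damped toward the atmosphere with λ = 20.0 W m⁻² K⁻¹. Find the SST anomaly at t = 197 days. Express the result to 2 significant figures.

0.88 K

Areal heat capacity C = ρ c_p D = 1020 × 4040 × 147 = 6.06×10^8 J m⁻² K⁻¹.
τ = C / λ = 6.06×10^8 / 20.0 = 3.03×10^7 s.
Equilibrium anomaly ΔT_eq = F / λ = 41.0 / 20.0 = 2.05 K.
t = 197 days = 1.70×10^7 s, so t/τ = 0.562.
ΔT(t) = ΔT_eq (1 − e^(−t/τ)) = 2.05 × (1 − e^−0.562) = 0.881 K.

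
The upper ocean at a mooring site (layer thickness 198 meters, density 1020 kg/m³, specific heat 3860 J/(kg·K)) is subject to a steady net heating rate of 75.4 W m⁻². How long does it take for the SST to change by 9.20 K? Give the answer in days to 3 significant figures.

Areal heat capacity C = ρ c_p D = 1020 × 3860 × 198 = 7.80×10^8 J/(m²·K).
Time required: Δt = C ΔT / F = 7.80×10^8 × 9.20 / 75.4 = 9.51×10^7 s.
In days: 9.51×10^7 s / (86400 s/day) = 1100 days.

1100 days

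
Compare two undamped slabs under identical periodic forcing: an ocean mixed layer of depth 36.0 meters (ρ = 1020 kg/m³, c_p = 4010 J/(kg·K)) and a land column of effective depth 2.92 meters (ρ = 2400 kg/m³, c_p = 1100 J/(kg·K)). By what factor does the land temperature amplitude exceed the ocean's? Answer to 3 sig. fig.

C_ocean = 1020 × 4010 × 36.0 = 1.47×10^8 J/(m²·K).
C_land = 2400 × 1100 × 2.92 = 7.71×10^6 J/(m²·K).
Undamped amplitude ∝ 1/C, so A_land/A_ocean = C_ocean/C_land = 19.1.

19.1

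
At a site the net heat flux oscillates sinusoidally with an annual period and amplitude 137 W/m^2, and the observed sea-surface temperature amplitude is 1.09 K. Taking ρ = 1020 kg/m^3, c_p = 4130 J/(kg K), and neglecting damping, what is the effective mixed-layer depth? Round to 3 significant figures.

ω = 2π / 3.15×10^7 s = 1.99×10^-7 s⁻¹.
Required C = F₀ / (A ω) = 137 / (1.09 × 1.99×10^-7) = 6.31×10^8 J/(m²·K).
D = C / (ρ c_p) = 6.31×10^8 / (1020 × 4130) = 150 m.

150 m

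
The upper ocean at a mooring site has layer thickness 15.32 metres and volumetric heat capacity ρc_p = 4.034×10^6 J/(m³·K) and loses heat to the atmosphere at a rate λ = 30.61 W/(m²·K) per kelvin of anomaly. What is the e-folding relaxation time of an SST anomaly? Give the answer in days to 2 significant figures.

23 days

Areal heat capacity C = ρc_p × D = 4.034×10^6 × 15.32 = 6.18×10^7 J/(m²·K).
Relaxation time τ = C / λ = 6.18×10^7 / 30.61 = 2.02×10^6 s.
In days: 2.02×10^6 s / (86400 s/day) = 23.4 days.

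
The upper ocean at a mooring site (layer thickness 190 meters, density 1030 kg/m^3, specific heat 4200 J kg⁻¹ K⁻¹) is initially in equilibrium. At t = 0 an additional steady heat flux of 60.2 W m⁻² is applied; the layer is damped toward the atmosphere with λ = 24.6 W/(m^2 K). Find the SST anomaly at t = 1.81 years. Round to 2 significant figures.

Areal heat capacity C = ρ c_p D = 1030 × 4200 × 190 = 8.22×10^8 J/(m²·K).
τ = C / λ = 8.22×10^8 / 24.6 = 3.34×10^7 s.
Equilibrium anomaly ΔT_eq = F / λ = 60.2 / 24.6 = 2.45 K.
t = 1.81 years = 5.71×10^7 s, so t/τ = 1.71.
ΔT(t) = ΔT_eq (1 − e^(−t/τ)) = 2.45 × (1 − e^−1.71) = 2.00 K.

2.0 K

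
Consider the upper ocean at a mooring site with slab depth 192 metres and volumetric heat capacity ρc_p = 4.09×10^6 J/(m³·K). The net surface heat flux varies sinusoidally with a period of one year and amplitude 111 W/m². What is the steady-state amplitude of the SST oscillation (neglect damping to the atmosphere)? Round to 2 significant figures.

Areal heat capacity C = ρc_p × D = 4.09×10^6 × 192 = 7.85×10^8 J/(m²·K).
Angular frequency ω = 2π / T = 2π / 3.15×10^7 s = 1.99×10^-7 s⁻¹.
Cω = 7.85×10^8 × 1.99×10^-7 = 156 W/(m²·K).
Amplitude A = F₀ / (Cω) = 111 / 156 = 0.709 K.

0.71 K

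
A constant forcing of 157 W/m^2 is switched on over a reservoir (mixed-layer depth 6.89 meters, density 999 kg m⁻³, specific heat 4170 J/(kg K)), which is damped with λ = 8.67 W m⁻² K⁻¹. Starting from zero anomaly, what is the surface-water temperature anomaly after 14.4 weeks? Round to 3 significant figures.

Areal heat capacity C = ρ c_p D = 999 × 4170 × 6.89 = 2.87×10^7 J/(m²·K).
τ = C / λ = 2.87×10^7 / 8.67 = 3.31×10^6 s.
Equilibrium anomaly ΔT_eq = F / λ = 157 / 8.67 = 18.1 K.
t = 14.4 weeks = 8.71×10^6 s, so t/τ = 2.63.
ΔT(t) = ΔT_eq (1 − e^(−t/τ)) = 18.1 × (1 − e^−2.63) = 16.8 K.

16.8 K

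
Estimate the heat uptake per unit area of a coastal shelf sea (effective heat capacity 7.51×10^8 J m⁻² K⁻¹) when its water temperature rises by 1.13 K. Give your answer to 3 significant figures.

Areal heat capacity C = 7.51×10^8 J m⁻² K⁻¹ (given).
ΔQ = C ΔT = 7.51×10^8 × 1.13 = 8.49×10^8 J/m².

8.49×10^8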